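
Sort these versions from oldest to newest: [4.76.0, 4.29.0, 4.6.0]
[4.6.0, 4.29.0, 4.76.0]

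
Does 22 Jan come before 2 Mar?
Yes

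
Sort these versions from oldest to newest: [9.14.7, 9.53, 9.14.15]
[9.14.7, 9.14.15, 9.53]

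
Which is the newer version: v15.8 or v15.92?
v15.92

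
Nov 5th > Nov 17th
False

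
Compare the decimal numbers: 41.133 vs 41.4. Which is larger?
41.4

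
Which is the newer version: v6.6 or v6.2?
v6.6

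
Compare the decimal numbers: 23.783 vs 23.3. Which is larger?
23.783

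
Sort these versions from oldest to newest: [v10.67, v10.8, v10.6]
[v10.6, v10.8, v10.67]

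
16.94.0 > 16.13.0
True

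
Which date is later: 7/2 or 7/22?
7/22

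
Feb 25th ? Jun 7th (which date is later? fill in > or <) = <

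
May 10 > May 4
True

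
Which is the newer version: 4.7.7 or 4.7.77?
4.7.77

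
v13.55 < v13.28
False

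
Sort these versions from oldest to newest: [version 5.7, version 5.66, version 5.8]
[version 5.7, version 5.8, version 5.66]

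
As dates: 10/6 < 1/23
False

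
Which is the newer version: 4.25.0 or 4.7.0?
4.25.0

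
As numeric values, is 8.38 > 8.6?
False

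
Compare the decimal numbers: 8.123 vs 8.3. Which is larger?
8.3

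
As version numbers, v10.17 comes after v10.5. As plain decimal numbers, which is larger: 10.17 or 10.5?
10.5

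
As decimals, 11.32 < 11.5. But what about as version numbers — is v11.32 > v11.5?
True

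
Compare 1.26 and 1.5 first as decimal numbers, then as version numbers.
As decimals: 1.26 < 1.5. As versions: v1.26 > v1.5 (minor version 26 > 5).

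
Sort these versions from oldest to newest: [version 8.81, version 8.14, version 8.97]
[version 8.14, version 8.81, version 8.97]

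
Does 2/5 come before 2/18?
Yes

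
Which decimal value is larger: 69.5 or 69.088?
69.5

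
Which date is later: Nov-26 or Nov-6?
Nov-26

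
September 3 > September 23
False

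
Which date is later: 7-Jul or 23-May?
7-Jul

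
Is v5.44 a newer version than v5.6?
Yes. Version numbers are compared segment by segment as integers, not as decimals: minor version 44 > 6, so v5.44 > v5.6 (even though the decimal 5.44 < 5.6).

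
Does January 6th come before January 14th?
Yes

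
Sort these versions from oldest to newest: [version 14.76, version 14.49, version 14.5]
[version 14.5, version 14.49, version 14.76]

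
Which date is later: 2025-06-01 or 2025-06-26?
2025-06-26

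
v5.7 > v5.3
True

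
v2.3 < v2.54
True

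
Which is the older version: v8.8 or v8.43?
v8.8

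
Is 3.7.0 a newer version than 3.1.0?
Yes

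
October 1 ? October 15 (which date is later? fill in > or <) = <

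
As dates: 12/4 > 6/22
True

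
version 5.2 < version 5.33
True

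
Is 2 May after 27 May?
No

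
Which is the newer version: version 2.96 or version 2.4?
version 2.96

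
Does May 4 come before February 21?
No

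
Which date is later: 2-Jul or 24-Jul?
24-Jul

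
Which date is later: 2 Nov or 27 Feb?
2 Nov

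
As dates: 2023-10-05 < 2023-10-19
True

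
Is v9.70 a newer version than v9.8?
Yes. Version numbers are compared segment by segment as integers, not as decimals: minor version 70 > 8, so v9.70 > v9.8 (even though the decimal 9.70 < 9.8).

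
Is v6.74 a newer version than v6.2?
Yes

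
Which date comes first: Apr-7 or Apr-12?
Apr-7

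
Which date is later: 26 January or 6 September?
6 September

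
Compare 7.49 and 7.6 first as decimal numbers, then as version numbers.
As decimals: 7.49 < 7.6. As versions: v7.49 > v7.6 (minor version 49 > 6).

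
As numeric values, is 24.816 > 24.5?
True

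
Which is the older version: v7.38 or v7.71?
v7.38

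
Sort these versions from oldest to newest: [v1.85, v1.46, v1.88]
[v1.46, v1.85, v1.88]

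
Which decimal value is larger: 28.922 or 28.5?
28.922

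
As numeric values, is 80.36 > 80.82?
False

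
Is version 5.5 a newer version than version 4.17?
Yes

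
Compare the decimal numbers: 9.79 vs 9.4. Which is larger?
9.79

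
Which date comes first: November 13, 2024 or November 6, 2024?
November 6, 2024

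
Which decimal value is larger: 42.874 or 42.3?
42.874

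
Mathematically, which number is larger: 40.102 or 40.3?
40.3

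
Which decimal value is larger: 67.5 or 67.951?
67.951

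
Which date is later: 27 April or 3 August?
3 August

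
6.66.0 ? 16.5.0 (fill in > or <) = <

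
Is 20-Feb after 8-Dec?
No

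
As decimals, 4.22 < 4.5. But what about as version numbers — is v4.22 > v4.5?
True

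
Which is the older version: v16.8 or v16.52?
v16.8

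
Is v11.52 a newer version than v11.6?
Yes. Version numbers are compared segment by segment as integers, not as decimals: minor version 52 > 6, so v11.52 > v11.6 (even though the decimal 11.52 < 11.6).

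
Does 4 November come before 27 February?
No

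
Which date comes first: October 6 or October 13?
October 6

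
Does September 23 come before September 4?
No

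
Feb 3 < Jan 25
False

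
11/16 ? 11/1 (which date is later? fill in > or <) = >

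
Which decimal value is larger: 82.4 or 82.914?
82.914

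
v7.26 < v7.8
False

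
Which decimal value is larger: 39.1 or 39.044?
39.1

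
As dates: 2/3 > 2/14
False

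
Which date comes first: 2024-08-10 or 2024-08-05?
2024-08-05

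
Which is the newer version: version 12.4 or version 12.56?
version 12.56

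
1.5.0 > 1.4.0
True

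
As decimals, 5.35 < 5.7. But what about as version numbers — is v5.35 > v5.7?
True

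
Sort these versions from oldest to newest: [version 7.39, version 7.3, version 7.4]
[version 7.3, version 7.4, version 7.39]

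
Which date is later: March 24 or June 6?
June 6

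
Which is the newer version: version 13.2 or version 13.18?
version 13.18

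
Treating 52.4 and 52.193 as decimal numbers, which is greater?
52.4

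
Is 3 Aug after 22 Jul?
Yes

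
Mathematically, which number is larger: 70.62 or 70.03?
70.62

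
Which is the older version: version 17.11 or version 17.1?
version 17.1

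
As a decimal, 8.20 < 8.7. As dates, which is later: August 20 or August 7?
August 20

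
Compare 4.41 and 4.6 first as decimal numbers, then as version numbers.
As decimals: 4.41 < 4.6. As versions: v4.41 > v4.6 (minor version 41 > 6).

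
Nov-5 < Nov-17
True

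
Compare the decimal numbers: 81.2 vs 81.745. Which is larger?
81.745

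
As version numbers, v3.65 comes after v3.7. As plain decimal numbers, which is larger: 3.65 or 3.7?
3.7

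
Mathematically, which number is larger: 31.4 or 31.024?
31.4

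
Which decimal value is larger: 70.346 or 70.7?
70.7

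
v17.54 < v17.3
False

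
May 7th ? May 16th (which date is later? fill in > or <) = <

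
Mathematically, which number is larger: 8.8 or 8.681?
8.8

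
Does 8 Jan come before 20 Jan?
Yes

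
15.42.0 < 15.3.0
False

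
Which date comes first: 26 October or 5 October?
5 October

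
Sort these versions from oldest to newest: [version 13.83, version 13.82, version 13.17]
[version 13.17, version 13.82, version 13.83]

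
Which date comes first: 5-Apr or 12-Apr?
5-Apr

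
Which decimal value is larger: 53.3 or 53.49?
53.49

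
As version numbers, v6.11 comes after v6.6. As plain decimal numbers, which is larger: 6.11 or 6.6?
6.6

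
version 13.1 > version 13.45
False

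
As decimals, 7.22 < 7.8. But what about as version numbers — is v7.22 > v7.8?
True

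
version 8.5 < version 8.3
False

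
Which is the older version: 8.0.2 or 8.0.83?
8.0.2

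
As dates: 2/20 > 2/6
True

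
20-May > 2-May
True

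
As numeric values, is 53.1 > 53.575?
False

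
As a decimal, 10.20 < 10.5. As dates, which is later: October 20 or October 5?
October 20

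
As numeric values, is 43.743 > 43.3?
True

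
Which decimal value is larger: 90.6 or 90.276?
90.6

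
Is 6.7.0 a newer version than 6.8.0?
No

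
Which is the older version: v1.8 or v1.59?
v1.8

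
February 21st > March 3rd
False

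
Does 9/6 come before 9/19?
Yes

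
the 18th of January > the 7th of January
True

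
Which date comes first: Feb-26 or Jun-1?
Feb-26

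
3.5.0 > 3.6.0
False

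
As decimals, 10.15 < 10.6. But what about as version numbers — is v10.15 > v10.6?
True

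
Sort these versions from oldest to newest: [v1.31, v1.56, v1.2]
[v1.2, v1.31, v1.56]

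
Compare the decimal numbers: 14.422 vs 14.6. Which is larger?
14.6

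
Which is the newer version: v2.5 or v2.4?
v2.5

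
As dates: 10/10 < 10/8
False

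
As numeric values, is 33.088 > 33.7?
False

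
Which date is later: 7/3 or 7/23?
7/23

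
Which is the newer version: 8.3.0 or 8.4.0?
8.4.0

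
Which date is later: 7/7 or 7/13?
7/13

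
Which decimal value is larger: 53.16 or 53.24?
53.24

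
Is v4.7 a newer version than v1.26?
Yes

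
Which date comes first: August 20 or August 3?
August 3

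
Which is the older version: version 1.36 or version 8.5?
version 1.36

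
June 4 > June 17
False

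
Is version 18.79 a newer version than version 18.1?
Yes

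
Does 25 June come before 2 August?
Yes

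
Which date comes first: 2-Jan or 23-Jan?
2-Jan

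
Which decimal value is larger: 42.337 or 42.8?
42.8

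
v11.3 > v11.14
False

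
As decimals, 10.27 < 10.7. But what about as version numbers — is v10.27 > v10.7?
True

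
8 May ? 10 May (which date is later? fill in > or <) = <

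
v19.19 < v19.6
False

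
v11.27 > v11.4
True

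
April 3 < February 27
False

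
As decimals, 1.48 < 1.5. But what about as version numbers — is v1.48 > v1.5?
True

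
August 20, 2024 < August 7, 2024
False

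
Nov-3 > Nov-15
False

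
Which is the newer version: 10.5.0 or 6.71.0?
10.5.0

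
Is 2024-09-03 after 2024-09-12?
No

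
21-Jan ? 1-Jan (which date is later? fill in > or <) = >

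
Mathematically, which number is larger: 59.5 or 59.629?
59.629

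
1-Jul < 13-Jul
True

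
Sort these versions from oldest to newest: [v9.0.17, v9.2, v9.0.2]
[v9.0.2, v9.0.17, v9.2]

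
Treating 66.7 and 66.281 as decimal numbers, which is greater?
66.7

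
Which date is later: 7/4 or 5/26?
7/4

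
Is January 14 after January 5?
Yes. Day 14 comes after day 5 in January — this is a date comparison, not a decimal one (the decimal 1.14 would be smaller than 1.5).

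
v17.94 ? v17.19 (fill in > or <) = >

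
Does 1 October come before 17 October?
Yes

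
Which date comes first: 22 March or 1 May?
22 March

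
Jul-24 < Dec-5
True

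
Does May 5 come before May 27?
Yes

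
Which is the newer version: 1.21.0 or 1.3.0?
1.21.0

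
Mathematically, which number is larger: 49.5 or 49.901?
49.901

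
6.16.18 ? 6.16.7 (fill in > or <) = >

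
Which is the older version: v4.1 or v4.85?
v4.1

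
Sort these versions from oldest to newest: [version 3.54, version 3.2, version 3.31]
[version 3.2, version 3.31, version 3.54]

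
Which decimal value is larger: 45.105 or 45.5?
45.5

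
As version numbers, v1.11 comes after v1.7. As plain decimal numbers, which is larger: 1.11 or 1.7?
1.7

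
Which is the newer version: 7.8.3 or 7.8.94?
7.8.94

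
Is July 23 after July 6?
Yes. Day 23 comes after day 6 in July — this is a date comparison, not a decimal one (the decimal 7.23 would be smaller than 7.6).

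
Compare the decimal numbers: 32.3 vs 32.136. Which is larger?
32.3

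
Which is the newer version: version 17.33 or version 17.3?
version 17.33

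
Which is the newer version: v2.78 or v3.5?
v3.5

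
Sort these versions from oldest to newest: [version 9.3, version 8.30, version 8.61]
[version 8.30, version 8.61, version 9.3]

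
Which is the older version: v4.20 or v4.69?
v4.20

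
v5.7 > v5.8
False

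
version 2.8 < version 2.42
True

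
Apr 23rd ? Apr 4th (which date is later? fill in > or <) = >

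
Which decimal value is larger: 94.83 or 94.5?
94.83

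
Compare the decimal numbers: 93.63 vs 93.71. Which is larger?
93.71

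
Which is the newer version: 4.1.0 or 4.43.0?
4.43.0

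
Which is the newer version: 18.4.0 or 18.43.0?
18.43.0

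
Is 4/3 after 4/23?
No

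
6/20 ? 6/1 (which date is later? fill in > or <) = >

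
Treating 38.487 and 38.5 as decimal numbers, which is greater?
38.5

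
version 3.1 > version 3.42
False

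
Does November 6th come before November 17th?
Yes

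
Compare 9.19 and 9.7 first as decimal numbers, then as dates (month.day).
As decimals: 9.19 < 9.7. As dates: 9/19 is later than 9/7 (day 19 > day 7).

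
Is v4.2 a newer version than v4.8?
No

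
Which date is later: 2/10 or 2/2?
2/10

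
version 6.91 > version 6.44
True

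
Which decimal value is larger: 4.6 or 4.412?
4.6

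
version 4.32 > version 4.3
True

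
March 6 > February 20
True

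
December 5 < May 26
False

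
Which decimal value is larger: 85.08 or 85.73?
85.73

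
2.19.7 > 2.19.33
False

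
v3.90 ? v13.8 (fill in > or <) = <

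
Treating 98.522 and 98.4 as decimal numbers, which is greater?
98.522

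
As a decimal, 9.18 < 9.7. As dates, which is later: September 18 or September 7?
September 18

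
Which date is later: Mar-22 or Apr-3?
Apr-3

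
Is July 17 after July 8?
Yes. Day 17 comes after day 8 in July — this is a date comparison, not a decimal one (the decimal 7.17 would be smaller than 7.8).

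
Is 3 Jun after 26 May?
Yes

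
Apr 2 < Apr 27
True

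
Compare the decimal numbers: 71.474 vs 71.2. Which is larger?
71.474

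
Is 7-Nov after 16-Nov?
No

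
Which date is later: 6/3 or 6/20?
6/20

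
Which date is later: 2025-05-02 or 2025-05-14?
2025-05-14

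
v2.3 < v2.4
True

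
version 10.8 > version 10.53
False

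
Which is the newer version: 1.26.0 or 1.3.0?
1.26.0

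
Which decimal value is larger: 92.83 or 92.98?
92.98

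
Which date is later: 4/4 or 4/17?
4/17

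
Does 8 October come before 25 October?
Yes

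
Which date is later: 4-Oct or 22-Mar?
4-Oct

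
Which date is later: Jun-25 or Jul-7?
Jul-7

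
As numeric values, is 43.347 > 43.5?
False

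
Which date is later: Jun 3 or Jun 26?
Jun 26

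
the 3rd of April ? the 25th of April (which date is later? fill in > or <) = <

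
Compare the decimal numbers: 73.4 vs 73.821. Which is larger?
73.821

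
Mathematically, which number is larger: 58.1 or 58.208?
58.208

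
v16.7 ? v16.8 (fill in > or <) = <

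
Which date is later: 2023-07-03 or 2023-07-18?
2023-07-18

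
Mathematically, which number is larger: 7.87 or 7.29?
7.87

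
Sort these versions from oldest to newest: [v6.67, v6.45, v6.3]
[v6.3, v6.45, v6.67]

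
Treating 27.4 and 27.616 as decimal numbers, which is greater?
27.616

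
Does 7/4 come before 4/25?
No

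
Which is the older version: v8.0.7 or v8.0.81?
v8.0.7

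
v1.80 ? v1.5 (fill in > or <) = >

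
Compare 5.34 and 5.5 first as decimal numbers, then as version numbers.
As decimals: 5.34 < 5.5. As versions: v5.34 > v5.5 (minor version 34 > 5).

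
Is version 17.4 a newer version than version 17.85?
No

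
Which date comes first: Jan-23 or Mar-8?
Jan-23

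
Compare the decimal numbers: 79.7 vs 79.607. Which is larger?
79.7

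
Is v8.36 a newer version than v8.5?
Yes. Version numbers are compared segment by segment as integers, not as decimals: minor version 36 > 5, so v8.36 > v8.5 (even though the decimal 8.36 < 8.5).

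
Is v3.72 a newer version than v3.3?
Yes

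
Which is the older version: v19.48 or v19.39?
v19.39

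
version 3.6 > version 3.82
False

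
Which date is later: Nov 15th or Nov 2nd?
Nov 15th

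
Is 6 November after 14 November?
No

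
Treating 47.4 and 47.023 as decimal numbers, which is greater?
47.4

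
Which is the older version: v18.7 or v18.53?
v18.7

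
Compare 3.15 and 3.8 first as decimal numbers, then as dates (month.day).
As decimals: 3.15 < 3.8. As dates: 3/15 is later than 3/8 (day 15 > day 8).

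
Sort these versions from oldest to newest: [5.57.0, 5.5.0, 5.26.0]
[5.5.0, 5.26.0, 5.57.0]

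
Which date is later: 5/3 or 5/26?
5/26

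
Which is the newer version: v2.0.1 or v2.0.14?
v2.0.14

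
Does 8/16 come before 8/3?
No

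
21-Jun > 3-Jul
False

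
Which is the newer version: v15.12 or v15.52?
v15.52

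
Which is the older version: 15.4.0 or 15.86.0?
15.4.0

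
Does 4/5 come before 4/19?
Yes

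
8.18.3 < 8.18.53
True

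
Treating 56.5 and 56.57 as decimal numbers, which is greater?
56.57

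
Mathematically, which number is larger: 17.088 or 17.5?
17.5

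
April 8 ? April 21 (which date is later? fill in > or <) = <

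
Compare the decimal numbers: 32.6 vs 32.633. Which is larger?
32.633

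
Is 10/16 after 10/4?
Yes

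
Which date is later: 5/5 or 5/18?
5/18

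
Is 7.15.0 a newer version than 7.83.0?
No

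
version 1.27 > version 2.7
False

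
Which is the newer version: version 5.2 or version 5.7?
version 5.7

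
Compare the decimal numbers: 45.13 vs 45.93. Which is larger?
45.93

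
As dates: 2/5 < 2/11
True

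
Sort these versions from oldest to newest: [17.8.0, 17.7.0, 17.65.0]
[17.7.0, 17.8.0, 17.65.0]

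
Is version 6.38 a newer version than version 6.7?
Yes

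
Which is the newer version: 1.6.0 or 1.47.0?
1.47.0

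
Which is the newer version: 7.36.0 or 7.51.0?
7.51.0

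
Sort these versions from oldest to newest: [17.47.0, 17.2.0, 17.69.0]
[17.2.0, 17.47.0, 17.69.0]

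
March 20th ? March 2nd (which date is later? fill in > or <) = >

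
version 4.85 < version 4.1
False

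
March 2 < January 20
False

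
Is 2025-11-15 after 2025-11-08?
Yes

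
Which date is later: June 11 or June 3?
June 11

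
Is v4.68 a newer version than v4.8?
Yes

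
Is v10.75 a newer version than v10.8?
Yes. Version numbers are compared segment by segment as integers, not as decimals: minor version 75 > 8, so v10.75 > v10.8 (even though the decimal 10.75 < 10.8).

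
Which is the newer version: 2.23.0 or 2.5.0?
2.23.0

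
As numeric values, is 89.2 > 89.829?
False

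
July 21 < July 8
False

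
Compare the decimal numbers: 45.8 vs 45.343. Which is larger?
45.8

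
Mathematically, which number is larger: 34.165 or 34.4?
34.4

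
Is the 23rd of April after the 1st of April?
Yes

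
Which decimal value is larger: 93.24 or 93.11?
93.24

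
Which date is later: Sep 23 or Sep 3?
Sep 23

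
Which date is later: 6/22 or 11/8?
11/8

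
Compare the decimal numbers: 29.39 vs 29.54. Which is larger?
29.54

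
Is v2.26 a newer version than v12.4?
No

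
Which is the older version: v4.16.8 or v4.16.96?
v4.16.8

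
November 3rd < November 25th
True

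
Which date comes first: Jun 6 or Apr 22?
Apr 22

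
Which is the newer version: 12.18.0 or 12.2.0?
12.18.0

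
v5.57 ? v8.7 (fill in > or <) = <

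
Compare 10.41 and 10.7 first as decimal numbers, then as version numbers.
As decimals: 10.41 < 10.7. As versions: v10.41 > v10.7 (minor version 41 > 7).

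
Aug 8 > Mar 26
True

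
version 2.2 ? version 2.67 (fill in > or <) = <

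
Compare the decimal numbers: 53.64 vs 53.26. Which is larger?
53.64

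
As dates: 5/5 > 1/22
True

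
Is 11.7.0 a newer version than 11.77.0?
No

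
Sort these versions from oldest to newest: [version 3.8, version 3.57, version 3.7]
[version 3.7, version 3.8, version 3.57]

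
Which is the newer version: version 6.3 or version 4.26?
version 6.3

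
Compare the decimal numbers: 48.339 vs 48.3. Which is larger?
48.339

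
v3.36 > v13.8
False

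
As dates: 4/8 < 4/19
True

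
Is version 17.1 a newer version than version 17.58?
No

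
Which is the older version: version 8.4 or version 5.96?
version 5.96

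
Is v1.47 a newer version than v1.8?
Yes. Version numbers are compared segment by segment as integers, not as decimals: minor version 47 > 8, so v1.47 > v1.8 (even though the decimal 1.47 < 1.8).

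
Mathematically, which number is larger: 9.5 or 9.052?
9.5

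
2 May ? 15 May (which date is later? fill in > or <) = <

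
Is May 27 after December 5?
No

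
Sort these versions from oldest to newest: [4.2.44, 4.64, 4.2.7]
[4.2.7, 4.2.44, 4.64]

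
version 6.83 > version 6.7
True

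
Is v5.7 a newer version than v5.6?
Yes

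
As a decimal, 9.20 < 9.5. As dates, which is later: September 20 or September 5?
September 20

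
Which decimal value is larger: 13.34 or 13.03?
13.34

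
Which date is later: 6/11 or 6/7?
6/11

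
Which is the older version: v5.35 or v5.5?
v5.5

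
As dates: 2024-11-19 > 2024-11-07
True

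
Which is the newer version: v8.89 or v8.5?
v8.89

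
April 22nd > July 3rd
False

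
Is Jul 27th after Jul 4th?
Yes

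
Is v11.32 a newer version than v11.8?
Yes. Version numbers are compared segment by segment as integers, not as decimals: minor version 32 > 8, so v11.32 > v11.8 (even though the decimal 11.32 < 11.8).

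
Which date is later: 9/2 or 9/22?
9/22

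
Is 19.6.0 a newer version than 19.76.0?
No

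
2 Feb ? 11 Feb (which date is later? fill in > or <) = <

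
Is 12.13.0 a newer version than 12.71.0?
No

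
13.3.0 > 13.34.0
False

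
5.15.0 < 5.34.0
True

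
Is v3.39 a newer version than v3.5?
Yes. Version numbers are compared segment by segment as integers, not as decimals: minor version 39 > 5, so v3.39 > v3.5 (even though the decimal 3.39 < 3.5).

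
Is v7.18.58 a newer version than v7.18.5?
Yes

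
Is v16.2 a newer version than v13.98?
Yes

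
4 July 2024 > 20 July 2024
False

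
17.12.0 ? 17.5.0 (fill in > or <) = >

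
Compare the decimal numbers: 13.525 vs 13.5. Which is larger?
13.525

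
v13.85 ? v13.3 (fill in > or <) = >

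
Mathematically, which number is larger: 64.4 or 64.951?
64.951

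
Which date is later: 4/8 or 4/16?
4/16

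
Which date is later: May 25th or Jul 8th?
Jul 8th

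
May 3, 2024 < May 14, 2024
True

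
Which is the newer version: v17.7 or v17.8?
v17.8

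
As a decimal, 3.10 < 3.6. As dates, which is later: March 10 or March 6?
March 10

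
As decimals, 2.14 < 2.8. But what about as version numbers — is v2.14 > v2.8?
True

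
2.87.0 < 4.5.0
True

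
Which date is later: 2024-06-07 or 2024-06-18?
2024-06-18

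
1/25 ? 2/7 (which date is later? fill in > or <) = <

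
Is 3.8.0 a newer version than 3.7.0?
Yes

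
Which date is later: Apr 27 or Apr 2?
Apr 27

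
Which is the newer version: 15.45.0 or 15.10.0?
15.45.0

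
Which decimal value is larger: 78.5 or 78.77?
78.77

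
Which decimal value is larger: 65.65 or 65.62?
65.65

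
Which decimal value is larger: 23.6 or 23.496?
23.6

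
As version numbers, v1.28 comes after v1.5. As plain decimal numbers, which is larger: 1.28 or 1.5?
1.5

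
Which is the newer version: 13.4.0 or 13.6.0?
13.6.0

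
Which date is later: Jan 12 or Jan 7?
Jan 12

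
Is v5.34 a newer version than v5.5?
Yes. Version numbers are compared segment by segment as integers, not as decimals: minor version 34 > 5, so v5.34 > v5.5 (even though the decimal 5.34 < 5.5).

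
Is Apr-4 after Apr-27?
No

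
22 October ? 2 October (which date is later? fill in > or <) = >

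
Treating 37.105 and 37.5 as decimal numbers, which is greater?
37.5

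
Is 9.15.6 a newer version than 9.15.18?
No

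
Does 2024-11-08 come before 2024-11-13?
Yes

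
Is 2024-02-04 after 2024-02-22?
No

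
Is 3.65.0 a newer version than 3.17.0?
Yes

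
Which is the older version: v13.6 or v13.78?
v13.6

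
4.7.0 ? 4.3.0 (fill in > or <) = >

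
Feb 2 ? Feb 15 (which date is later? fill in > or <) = <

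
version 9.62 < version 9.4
False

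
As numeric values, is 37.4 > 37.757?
False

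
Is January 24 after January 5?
Yes. Day 24 comes after day 5 in January — this is a date comparison, not a decimal one (the decimal 1.24 would be smaller than 1.5).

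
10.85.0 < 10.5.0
False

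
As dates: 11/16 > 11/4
True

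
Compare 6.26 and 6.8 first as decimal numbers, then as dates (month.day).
As decimals: 6.26 < 6.8. As dates: 6/26 is later than 6/8 (day 26 > day 8).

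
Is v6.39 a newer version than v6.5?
Yes. Version numbers are compared segment by segment as integers, not as decimals: minor version 39 > 5, so v6.39 > v6.5 (even though the decimal 6.39 < 6.5).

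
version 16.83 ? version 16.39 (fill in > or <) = >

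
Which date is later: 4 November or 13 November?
13 November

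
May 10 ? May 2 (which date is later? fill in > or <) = >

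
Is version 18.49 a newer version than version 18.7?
Yes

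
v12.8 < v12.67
True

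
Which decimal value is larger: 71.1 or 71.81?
71.81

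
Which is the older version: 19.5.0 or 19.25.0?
19.5.0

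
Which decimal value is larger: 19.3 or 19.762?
19.762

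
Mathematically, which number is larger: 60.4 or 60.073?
60.4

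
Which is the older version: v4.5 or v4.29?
v4.5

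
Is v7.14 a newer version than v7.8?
Yes. Version numbers are compared segment by segment as integers, not as decimals: minor version 14 > 8, so v7.14 > v7.8 (even though the decimal 7.14 < 7.8).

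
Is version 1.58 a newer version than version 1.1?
Yes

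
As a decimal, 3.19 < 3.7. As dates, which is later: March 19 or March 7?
March 19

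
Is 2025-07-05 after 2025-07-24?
No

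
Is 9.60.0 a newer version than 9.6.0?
Yes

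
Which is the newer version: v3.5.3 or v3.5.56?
v3.5.56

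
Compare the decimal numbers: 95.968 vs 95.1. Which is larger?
95.968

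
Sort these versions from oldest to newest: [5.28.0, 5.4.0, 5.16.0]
[5.4.0, 5.16.0, 5.28.0]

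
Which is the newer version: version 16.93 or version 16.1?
version 16.93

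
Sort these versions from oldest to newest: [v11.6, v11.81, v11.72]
[v11.6, v11.72, v11.81]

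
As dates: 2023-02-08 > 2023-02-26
False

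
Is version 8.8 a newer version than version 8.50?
No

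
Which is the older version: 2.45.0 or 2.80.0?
2.45.0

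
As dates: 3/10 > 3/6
True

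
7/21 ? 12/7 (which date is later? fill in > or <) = <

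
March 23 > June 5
False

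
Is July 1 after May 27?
Yes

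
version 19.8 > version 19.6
True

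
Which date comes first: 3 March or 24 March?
3 March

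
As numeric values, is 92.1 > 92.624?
False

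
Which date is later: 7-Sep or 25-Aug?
7-Sep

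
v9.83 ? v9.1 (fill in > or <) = >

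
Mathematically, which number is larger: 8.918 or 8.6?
8.918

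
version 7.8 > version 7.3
True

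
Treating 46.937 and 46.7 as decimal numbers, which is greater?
46.937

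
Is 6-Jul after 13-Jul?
No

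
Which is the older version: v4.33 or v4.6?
v4.6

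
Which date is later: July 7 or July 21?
July 21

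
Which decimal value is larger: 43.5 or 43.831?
43.831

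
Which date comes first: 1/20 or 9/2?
1/20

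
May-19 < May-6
False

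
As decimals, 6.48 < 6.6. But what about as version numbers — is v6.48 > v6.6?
True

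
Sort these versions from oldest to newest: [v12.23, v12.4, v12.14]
[v12.4, v12.14, v12.23]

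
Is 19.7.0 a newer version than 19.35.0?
No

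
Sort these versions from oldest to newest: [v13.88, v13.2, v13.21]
[v13.2, v13.21, v13.88]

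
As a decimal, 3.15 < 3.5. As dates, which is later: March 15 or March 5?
March 15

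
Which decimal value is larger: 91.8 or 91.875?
91.875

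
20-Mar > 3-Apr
False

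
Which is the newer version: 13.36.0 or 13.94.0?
13.94.0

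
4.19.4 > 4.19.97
False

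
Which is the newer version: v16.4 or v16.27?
v16.27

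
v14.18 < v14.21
True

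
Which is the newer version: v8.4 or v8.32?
v8.32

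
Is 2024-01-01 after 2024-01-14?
No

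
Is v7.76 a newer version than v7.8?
Yes. Version numbers are compared segment by segment as integers, not as decimals: minor version 76 > 8, so v7.76 > v7.8 (even though the decimal 7.76 < 7.8).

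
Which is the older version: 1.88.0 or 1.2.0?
1.2.0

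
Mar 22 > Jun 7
False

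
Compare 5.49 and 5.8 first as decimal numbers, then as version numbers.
As decimals: 5.49 < 5.8. As versions: v5.49 > v5.8 (minor version 49 > 8).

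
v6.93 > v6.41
True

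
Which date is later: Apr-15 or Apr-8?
Apr-15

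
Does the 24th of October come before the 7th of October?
No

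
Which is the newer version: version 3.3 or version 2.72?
version 3.3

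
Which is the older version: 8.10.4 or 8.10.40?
8.10.4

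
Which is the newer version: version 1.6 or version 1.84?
version 1.84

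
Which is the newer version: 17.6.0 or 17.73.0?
17.73.0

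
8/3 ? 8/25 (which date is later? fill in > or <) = <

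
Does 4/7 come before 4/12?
Yes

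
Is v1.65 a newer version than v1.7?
Yes. Version numbers are compared segment by segment as integers, not as decimals: minor version 65 > 7, so v1.65 > v1.7 (even though the decimal 1.65 < 1.7).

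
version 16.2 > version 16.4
False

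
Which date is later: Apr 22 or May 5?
May 5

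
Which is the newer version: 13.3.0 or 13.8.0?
13.8.0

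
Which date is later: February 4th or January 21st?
February 4th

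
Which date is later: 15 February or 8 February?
15 February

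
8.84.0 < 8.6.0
False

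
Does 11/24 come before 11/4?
No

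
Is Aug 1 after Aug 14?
No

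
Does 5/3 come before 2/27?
No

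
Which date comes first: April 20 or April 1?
April 1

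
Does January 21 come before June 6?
Yes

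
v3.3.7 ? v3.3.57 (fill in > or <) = <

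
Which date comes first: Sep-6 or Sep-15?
Sep-6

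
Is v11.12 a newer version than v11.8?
Yes. Version numbers are compared segment by segment as integers, not as decimals: minor version 12 > 8, so v11.12 > v11.8 (even though the decimal 11.12 < 11.8).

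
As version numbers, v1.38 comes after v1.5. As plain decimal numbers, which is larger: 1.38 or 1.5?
1.5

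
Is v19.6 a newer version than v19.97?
No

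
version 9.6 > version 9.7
False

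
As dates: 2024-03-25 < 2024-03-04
False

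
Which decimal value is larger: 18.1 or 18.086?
18.1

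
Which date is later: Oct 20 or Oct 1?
Oct 20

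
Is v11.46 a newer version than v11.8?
Yes. Version numbers are compared segment by segment as integers, not as decimals: minor version 46 > 8, so v11.46 > v11.8 (even though the decimal 11.46 < 11.8).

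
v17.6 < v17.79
True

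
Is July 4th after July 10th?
No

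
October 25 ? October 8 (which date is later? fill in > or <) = >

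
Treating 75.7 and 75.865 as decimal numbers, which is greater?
75.865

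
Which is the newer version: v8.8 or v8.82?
v8.82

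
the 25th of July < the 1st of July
False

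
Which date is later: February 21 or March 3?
March 3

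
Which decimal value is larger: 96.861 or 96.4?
96.861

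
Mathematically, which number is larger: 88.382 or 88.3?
88.382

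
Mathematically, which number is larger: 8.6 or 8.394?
8.6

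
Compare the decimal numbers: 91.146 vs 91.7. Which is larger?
91.7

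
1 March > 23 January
True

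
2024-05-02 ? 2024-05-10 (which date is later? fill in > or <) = <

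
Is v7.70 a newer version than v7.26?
Yes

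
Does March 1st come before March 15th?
Yes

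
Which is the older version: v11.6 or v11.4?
v11.4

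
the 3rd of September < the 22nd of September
True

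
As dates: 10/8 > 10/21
False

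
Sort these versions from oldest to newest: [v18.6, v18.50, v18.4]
[v18.4, v18.6, v18.50]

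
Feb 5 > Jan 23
True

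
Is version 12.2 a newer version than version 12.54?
No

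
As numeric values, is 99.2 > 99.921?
False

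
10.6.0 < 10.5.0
False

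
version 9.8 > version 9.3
True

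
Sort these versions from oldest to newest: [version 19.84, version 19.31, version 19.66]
[version 19.31, version 19.66, version 19.84]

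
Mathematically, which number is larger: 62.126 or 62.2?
62.2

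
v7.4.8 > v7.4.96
False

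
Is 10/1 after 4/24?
Yes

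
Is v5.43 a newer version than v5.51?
No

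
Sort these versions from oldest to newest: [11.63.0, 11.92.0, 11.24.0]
[11.24.0, 11.63.0, 11.92.0]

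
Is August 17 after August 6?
Yes. Day 17 comes after day 6 in August — this is a date comparison, not a decimal one (the decimal 8.17 would be smaller than 8.6).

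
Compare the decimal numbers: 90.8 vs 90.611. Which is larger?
90.8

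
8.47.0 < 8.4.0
False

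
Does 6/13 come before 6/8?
No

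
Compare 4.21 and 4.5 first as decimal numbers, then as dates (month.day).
As decimals: 4.21 < 4.5. As dates: 4/21 is later than 4/5 (day 21 > day 5).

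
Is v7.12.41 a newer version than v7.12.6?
Yes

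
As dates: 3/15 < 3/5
False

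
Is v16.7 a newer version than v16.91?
No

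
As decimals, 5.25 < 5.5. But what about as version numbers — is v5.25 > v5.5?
True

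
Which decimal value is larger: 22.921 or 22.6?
22.921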